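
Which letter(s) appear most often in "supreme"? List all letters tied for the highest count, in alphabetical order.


Word: "supreme"
Letter counts:
  'e': 2
  'm': 1
  'p': 1
  'r': 1
  's': 1
  'u': 1
Maximum count = 2
Most frequent = 'e' (2 times each)


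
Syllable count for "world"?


Word: "world"
Syllable breakdown: world
Counting: 1 part
= 1 syllable


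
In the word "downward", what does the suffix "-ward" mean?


Suffix: -ward
As in: downward -> down + -ward
Meaning = in the direction of


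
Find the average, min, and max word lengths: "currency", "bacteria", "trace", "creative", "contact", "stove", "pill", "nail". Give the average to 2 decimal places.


Lengths: "currency"=8, "bacteria"=8, "trace"=5, "creative"=8, "contact"=7, "stove"=5, "pill"=4, "nail"=4
Sum = 49, Count = 8
Average = 49/8 = 6.13
= avg=6.13, min=4, max=8


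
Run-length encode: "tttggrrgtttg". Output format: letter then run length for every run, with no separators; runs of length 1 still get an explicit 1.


String: "tttggrrgtttg"
Scanning for consecutive runs:
  't' x 3
  'g' x 2
  'r' x 2
  'g' x 1
  't' x 3
  'g' x 1
RLE = "t3g2r2g1t3g1"


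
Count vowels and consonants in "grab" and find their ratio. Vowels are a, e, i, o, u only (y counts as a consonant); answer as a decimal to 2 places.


Word: "grab"
Vowels (a,e,i,o,u): 1
Consonants: 3
Ratio = 1/3
= 0.33


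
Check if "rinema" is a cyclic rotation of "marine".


Word: "marine", Candidate: "rinema"
Method: check if candidate is substring of word+word
"marinemarine" contains "rinema"? Yes
Is rotation = Yes


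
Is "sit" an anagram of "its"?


Word 1: "its" → sorted: ist
Word 2: "sit" → sorted: ist
Same letters? ist == ist
Anagram = Yes


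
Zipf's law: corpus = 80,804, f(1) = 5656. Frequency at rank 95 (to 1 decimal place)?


Zipf's law: f(r) = f(1) / r
f(1) = 5656
f(95) = 5656 / 95
= 59.5 occurrences


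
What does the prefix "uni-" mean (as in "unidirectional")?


Prefix: uni-
As in: unidirectional -> uni- + directional
Meaning = one


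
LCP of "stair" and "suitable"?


Word 1: "stair"
Word 2: "suitable"
Comparing from start:
  Pos 0: 's' == 's'
  Pos 1: 't' != 'u' (stop)
LCP = "s" (length 1)


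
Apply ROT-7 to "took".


Word: "took"
Shift: 7
Each letter → (letter + shift) mod 26:
  't' (19) + 7 = 0 → 'a'
  'o' (14) + 7 = 21 → 'v'
  'o' (14) + 7 = 21 → 'v'
  'k' (10) + 7 = 17 → 'r'
Result = "avvr"


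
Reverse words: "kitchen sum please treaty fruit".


Original: "kitchen sum please treaty fruit"
Words (1..n): kitchen | sum | please | treaty | fruit
Reversed (n..1): fruit | treaty | please | sum | kitchen
Result = "fruit treaty please sum kitchen"


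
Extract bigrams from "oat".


Word: "oat" (length 3)
Number of bigrams = 3 - 2 + 1 = 2
  Position 0: "oa"
  Position 1: "at"
Bigrams = "oa", "at"


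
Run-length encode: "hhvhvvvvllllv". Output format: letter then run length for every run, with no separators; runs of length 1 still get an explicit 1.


String: "hhvhvvvvllllv"
Scanning for consecutive runs:
  'h' x 2
  'v' x 1
  'h' x 1
  'v' x 4
  'l' x 4
  'v' x 1
RLE = "h2v1h1v4l4v1"


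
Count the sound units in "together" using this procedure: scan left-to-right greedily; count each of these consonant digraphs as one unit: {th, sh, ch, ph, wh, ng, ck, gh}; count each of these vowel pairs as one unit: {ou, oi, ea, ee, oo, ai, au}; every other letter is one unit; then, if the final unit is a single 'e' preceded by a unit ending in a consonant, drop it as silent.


Word: "together" (8 letters)
Left-to-right scan:
  (1) 't' (letter)
  (2) 'o' (letter)
  (3) 'g' (letter)
  (4) 'e' (letter)
  (5) 'th' (digraph)
  (6) 'e' (letter)
  (7) 'r' (letter)
Units from scan: 7
Sound units = 7 units


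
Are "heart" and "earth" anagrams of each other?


Word 1: "heart" → sorted: aehrt
Word 2: "earth" → sorted: aehrt
Same letters? aehrt == aehrt
Anagram = Yes


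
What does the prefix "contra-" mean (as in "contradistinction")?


Prefix: contra-
Example: contradistinction = contra- + distinction
Meaning = against


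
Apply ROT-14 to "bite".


Word: "bite"
Shift: 14
Each letter → (letter + shift) mod 26:
  'b' (1) + 14 = 15 → 'p'
  'i' (8) + 14 = 22 → 'w'
  't' (19) + 14 = 7 → 'h'
  'e' (4) + 14 = 18 → 's'
Result = "pwhs"


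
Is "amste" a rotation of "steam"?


Word: "steam", Candidate: "amste"
Method: check if candidate is substring of word+word
"steamsteam" contains "amste"? Yes
Is rotation = Yes


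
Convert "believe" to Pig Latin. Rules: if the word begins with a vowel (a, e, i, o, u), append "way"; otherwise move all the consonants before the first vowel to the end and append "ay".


Word: "believe"
Starts with consonant(s) → move to end, add 'ay'
Consonant cluster: "b"
Pig Latin = "elievebay"


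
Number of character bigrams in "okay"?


Word: "okay" (length 4)
Number of 2-grams = length - 2 + 1 = 4 - 2 + 1
= 3


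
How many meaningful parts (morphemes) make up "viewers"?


Word: "viewers"
Morphemes: view | -er | -s
Each morpheme carries meaning
= 3 morphemes


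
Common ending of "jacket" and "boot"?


Word 1: "jacket"
Word 2: "boot"
Comparing from end:
  Pos -1: 't' == 't'
  Pos -2: 'e' != 'o' (stop)
LCS = "t" (length 1)


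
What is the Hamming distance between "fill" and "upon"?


Comparing character by character (same length = 4):
  Pos 0: 'f' vs 'u' !=
  Pos 1: 'i' vs 'p' !=
  Pos 2: 'l' vs 'o' !=
  Pos 3: 'l' vs 'n' !=
Hamming distance = 4


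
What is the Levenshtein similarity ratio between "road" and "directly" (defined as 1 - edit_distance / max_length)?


Word 1: "road" (length 4)
Word 2: "directly" (length 8)
One optimal edit sequence:
  1. insert 'd'  (+1)
  2. insert 'i'  (+1)
  3. keep 'r'
  4. insert 'e'  (+1)
  5. insert 'c'  (+1)
  6. substitute 'o' -> 't'  (+1)
  7. substitute 'a' -> 'l'  (+1)
  8. substitute 'd' -> 'y'  (+1)
Edit distance = 7
Max length = max(4, 8) = 8
Similarity = 1 - 7/8
= 0.1250


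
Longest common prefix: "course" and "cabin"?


Word 1: "course"
Word 2: "cabin"
Comparing from start:
  Pos 0: 'c' == 'c'
  Pos 1: 'o' != 'a' (stop)
LCP = "c" (length 1)


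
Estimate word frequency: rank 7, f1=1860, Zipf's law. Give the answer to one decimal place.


Zipf's law: f(r) = f(1) / r
f(1) = 1860
f(7) = 1860 / 7
= 265.7 occurrences


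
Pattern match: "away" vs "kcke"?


Pattern of "away": [0, 1, 0, 2]
Pattern of "kcke": [0, 1, 0, 2]
Patterns match
Same pattern = Yes


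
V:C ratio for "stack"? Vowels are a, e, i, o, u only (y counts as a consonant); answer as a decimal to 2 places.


Word: "stack"
Vowels (a,e,i,o,u): 1
Consonants: 4
Ratio = 1/4
= 0.25


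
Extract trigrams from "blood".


Word: "blood" (length 5)
Number of trigrams = 5 - 3 + 1 = 3
  Position 0: "blo"
  Position 1: "loo"
  Position 2: "ood"
Trigrams = "blo", "loo", "ood"


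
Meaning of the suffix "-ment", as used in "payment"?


Suffix: -ment
Example: payment (pay + -ment)
Meaning = result of action


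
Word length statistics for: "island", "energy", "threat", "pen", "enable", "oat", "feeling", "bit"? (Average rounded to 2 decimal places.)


Lengths: "island"=6, "energy"=6, "threat"=6, "pen"=3, "enable"=6, "oat"=3, "feeling"=7, "bit"=3
Sum = 40, Count = 8
Average = 40/8 = 5.00
= avg=5.00, min=3, max=7


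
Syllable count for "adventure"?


Word: "adventure"
Syllable breakdown: ad · ven · ture
Counting: 3 parts
= 3 syllables


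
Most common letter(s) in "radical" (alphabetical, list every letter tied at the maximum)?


Word: "radical"
Letter counts:
  'a': 2
  'c': 1
  'd': 1
  'i': 1
  'l': 1
  'r': 1
Maximum count = 2
Most frequent = 'a' (2 times each)


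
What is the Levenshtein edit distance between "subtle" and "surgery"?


Word 1: "subtle" (length 6)
Word 2: "surgery" (length 7)
One optimal edit sequence (insert/delete/substitute each cost 1):
  1. keep 's'
  2. keep 'u'
  3. insert 'r'  (+1)
  4. substitute 'b' -> 'g'  (+1)
  5. substitute 't' -> 'e'  (+1)
  6. substitute 'l' -> 'r'  (+1)
  7. substitute 'e' -> 'y'  (+1)
Total edit operations: 5
Edit distance = 5


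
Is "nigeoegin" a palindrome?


Word: "nigeoegin"
Reversed: "nigeoegin"
Forward == Backward? nigeoegin == nigeoegin
Palindrome = Yes


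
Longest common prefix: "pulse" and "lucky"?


Word 1: "pulse"
Word 2: "lucky"
Comparing from start:
  Pos 0: 'p' != 'l' (stop)
LCP = "" (length 0)


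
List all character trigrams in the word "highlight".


Word: "highlight" (length 9)
Number of trigrams = 9 - 3 + 1 = 7
  Position 0: "hig"
  Position 1: "igh"
  Position 2: "ghl"
  Position 3: "hli"
  Position 4: "lig"
  Position 5: "igh"
  Position 6: "ght"
Trigrams = "hig", "igh", "ghl", "hli", "lig", "igh", "ght"


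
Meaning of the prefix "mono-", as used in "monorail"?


Prefix: mono-
Example: monorail (mono- + rail)
Meaning = one


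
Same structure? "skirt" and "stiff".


Pattern of "skirt": [0, 1, 2, 3, 4]
Pattern of "stiff": [0, 1, 2, 3, 3]
Patterns do not match
Same pattern = No


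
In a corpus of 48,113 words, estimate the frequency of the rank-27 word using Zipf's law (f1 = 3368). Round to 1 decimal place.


Zipf's law: f(r) = f(1) / r
f(1) = 3368
f(27) = 3368 / 27
= 124.7 occurrences


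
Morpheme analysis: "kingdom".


Word: "kingdom"
Morphemes: king + -dom
Each morpheme carries meaning
= 2 morphemes


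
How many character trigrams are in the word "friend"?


Word: "friend" (length 6)
Number of 3-grams = length - 3 + 1 = 6 - 3 + 1
= 4


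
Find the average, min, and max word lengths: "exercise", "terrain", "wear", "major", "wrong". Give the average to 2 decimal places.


Lengths: "exercise"=8, "terrain"=7, "wear"=4, "major"=5, "wrong"=5
Sum = 29, Count = 5
Average = 29/5 = 5.80
= avg=5.80, min=4, max=8


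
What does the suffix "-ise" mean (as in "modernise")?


Suffix: -ise
As in: modernise -> modern + -ise
Meaning = to make


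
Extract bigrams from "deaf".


Word: "deaf" (length 4)
Number of bigrams = 4 - 2 + 1 = 3
  Position 0: "de"
  Position 1: "ea"
  Position 2: "af"
Bigrams = "de", "ea", "af"


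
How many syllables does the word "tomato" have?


Word: "tomato"
Syllable breakdown: to-ma-to
Counting: 3 parts
= 3 syllables


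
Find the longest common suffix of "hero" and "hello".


Word 1: "hero"
Word 2: "hello"
Comparing from end:
  Pos -1: 'o' == 'o'
  Pos -2: 'r' != 'l' (stop)
LCS = "o" (length 1)


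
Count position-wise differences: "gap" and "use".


Comparing character by character (same length = 3):
  Pos 0: 'g' vs 'u' !=
  Pos 1: 'a' vs 's' !=
  Pos 2: 'p' vs 'e' !=
Hamming distance = 3


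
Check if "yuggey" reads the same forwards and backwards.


Word: "yuggey"
Reversed: "yegguy"
Forward == Backward? yuggey != yegguy
Palindrome = No


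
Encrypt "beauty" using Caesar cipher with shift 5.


Word: "beauty"
Shift: 5
Each letter → (letter + shift) mod 26:
  'b' (1) + 5 = 6 → 'g'
  'e' (4) + 5 = 9 → 'j'
  'a' (0) + 5 = 5 → 'f'
  'u' (20) + 5 = 25 → 'z'
  't' (19) + 5 = 24 → 'y'
  'y' (24) + 5 = 3 → 'd'
Result = "gjfzyd"


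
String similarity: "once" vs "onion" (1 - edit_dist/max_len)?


Word 1: "once" (length 4)
Word 2: "onion" (length 5)
One optimal edit sequence:
  1. keep 'o'
  2. keep 'n'
  3. insert 'i'  (+1)
  4. substitute 'c' -> 'o'  (+1)
  5. substitute 'e' -> 'n'  (+1)
Edit distance = 3
Max length = max(4, 5) = 5
Similarity = 1 - 3/5
= 0.4000


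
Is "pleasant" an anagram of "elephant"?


Word 1: "elephant" → sorted: aeehlnpt
Word 2: "pleasant" → sorted: aaelnpst
Same letters? aeehlnpt != aaelnpst
Anagram = No


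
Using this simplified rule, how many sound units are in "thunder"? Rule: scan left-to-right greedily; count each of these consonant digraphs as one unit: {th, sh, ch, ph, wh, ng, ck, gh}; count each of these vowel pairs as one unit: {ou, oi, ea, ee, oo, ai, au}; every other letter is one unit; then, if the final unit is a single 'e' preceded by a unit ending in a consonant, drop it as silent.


Word: "thunder" (7 letters)
Left-to-right scan:
  1. 'th' (digraph)
  2. 'u' (letter)
  3. 'n' (letter)
  4. 'd' (letter)
  5. 'e' (letter)
  6. 'r' (letter)
Units from scan: 6
Sound units = 6 units


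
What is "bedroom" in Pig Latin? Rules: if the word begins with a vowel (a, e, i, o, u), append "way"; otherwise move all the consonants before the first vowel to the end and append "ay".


Word: "bedroom"
Starts with consonant(s) → move to end, add 'ay'
Consonant cluster: "b"
Pig Latin = "edroombay"


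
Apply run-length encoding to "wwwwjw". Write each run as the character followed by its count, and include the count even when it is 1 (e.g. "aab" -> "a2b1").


String: "wwwwjw"
Scanning for consecutive runs:
  'w' x 4
  'j' x 1
  'w' x 1
RLE = "w4j1w1"


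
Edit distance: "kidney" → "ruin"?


Word 1: "kidney" (length 6)
Word 2: "ruin" (length 4)
One optimal edit sequence (insert/delete/substitute each cost 1):
  1. substitute 'k' -> 'r'  (+1)
  2. substitute 'i' -> 'u'  (+1)
  3. substitute 'd' -> 'i'  (+1)
  4. keep 'n'
  5. delete 'e'  (+1)
  6. delete 'y'  (+1)
Total edit operations: 5
Edit distance = 5


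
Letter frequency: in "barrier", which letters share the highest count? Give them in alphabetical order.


Word: "barrier"
Letter counts:
  'a': 1
  'b': 1
  'e': 1
  'i': 1
  'r': 3
Maximum count = 3
Most frequent = 'r' (3 times each)


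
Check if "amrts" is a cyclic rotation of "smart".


Word: "smart", Candidate: "amrts"
Method: check if candidate is substring of word+word
"smartsmart" contains "amrts"? No
Is rotation = No


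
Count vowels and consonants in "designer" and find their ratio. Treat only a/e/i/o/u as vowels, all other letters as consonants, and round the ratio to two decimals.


Word: "designer"
Vowels (a,e,i,o,u): 3
Consonants: 5
Ratio = 3/5
= 0.60


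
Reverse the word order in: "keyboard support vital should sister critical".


Original: "keyboard support vital should sister critical"
Words (1..n): keyboard | support | vital | should | sister | critical
Reversed (n..1): critical | sister | should | vital | support | keyboard
Result = "critical sister should vital support keyboard"


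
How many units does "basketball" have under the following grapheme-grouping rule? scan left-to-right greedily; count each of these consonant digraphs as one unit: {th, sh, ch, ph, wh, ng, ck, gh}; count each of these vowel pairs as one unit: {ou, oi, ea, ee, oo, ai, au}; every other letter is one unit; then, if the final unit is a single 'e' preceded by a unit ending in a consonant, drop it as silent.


Word: "basketball" (10 letters)
Left-to-right scan:
  [1] 'b' (letter)
  [2] 'a' (letter)
  [3] 's' (letter)
  [4] 'k' (letter)
  [5] 'e' (letter)
  [6] 't' (letter)
  [7] 'b' (letter)
  [8] 'a' (letter)
  [9] 'l' (letter)
  [10] 'l' (letter)
Units from scan: 10
Sound units = 10 units


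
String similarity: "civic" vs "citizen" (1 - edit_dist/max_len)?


Word 1: "civic" (length 5)
Word 2: "citizen" (length 7)
One optimal edit sequence:
  1. keep 'c'
  2. keep 'i'
  3. substitute 'v' -> 't'  (+1)
  4. keep 'i'
  5. insert 'z'  (+1)
  6. insert 'e'  (+1)
  7. substitute 'c' -> 'n'  (+1)
Edit distance = 4
Max length = max(5, 7) = 7
Similarity = 1 - 4/7
= 0.4286


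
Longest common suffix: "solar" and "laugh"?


Word 1: "solar"
Word 2: "laugh"
Comparing from end:
  Pos -1: 'r' != 'h' (stop)
LCS = "" (length 0)


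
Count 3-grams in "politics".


Word: "politics" (length 8)
Number of 3-grams = length - 3 + 1 = 8 - 3 + 1
= 6


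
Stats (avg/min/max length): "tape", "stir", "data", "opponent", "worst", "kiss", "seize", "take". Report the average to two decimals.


Lengths: "tape"=4, "stir"=4, "data"=4, "opponent"=8, "worst"=5, "kiss"=4, "seize"=5, "take"=4
Sum = 38, Count = 8
Average = 38/8 = 4.75
= avg=4.75, min=4, max=8


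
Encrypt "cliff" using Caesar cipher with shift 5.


Word: "cliff"
Shift: 5
Each letter → (letter + shift) mod 26:
  'c' (2) + 5 = 7 → 'h'
  'l' (11) + 5 = 16 → 'q'
  'i' (8) + 5 = 13 → 'n'
  'f' (5) + 5 = 10 → 'k'
  'f' (5) + 5 = 10 → 'k'
Result = "hqnkk"


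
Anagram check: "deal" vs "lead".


Word 1: "deal" → sorted: adel
Word 2: "lead" → sorted: adel
Same letters? adel == adel
Anagram = Yes


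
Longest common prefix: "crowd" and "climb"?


Word 1: "crowd"
Word 2: "climb"
Comparing from start:
  Pos 0: 'c' == 'c'
  Pos 1: 'r' != 'l' (stop)
LCP = "c" (length 1)


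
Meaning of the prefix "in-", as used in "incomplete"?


Prefix: in-
Example: incomplete = in- + complete
Meaning = not / into


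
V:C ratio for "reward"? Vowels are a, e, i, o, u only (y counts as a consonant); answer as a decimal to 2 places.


Word: "reward"
Vowels (a,e,i,o,u): 2
Consonants: 4
Ratio = 2/4
= 0.50


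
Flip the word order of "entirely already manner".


Original: "entirely already manner"
Words (1..n): entirely | already | manner
Reversed (n..1): manner | already | entirely
Result = "manner already entirely"


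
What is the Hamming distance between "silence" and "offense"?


Comparing character by character (same length = 7):
  Pos 0: 's' vs 'o' !=
  Pos 1: 'i' vs 'f' !=
  Pos 2: 'l' vs 'f' !=
  Pos 3: 'e' vs 'e' =
  Pos 4: 'n' vs 'n' =
  Pos 5: 'c' vs 's' !=
  Pos 6: 'e' vs 'e' =
Hamming distance = 4


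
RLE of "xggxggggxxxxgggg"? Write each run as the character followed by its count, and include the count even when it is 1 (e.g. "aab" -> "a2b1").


String: "xggxggggxxxxgggg"
Scanning for consecutive runs:
  'x' x 1
  'g' x 2
  'x' x 1
  'g' x 4
  'x' x 4
  'g' x 4
RLE = "x1g2x1g4x4g4"


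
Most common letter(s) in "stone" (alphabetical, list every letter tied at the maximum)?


Word: "stone"
Letter counts:
  'e': 1
  'n': 1
  'o': 1
  's': 1
  't': 1
Maximum count = 1
Most frequent = 'e', 'n', 'o', 's', 't' (1 time each)


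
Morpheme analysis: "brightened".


Word: "brightened"
Morphemes: bright + -en + -ed
Each morpheme carries meaning
= 3 morphemes


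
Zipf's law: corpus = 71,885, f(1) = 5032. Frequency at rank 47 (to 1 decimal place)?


Zipf's law: f(r) = f(1) / r
f(1) = 5032
f(47) = 5032 / 47
= 107.1 occurrences


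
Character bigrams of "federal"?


Word: "federal" (length 7)
Number of bigrams = 7 - 2 + 1 = 6
  Position 0: "fe"
  Position 1: "ed"
  Position 2: "de"
  Position 3: "er"
  Position 4: "ra"
  Position 5: "al"
Bigrams = "fe", "ed", "de", "er", "ra", "al"


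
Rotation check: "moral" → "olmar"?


Word: "moral", Candidate: "olmar"
Method: check if candidate is substring of word+word
"moralmoral" contains "olmar"? No
Is rotation = No


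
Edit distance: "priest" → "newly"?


Word 1: "priest" (length 6)
Word 2: "newly" (length 5)
One optimal edit sequence (insert/delete/substitute each cost 1):
  1. delete 'p'  (+1)
  2. substitute 'r' -> 'n'  (+1)
  3. substitute 'i' -> 'e'  (+1)
  4. substitute 'e' -> 'w'  (+1)
  5. substitute 's' -> 'l'  (+1)
  6. substitute 't' -> 'y'  (+1)
Total edit operations: 6
Edit distance = 6


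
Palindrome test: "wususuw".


Word: "wususuw"
Reversed: "wususuw"
Forward == Backward? wususuw == wususuw
Palindrome = Yes


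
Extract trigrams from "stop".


Word: "stop" (length 4)
Number of trigrams = 4 - 3 + 1 = 2
  Position 0: "sto"
  Position 1: "top"
Trigrams = "sto", "top"


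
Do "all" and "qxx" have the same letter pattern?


Pattern of "all": [0, 1, 1]
Pattern of "qxx": [0, 1, 1]
Patterns match
Same pattern = Yes


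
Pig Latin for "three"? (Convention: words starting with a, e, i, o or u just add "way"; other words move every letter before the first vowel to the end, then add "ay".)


Word: "three"
Starts with consonant(s) → move to end, add 'ay'
Consonant cluster: "thr"
Pig Latin = "eethray"


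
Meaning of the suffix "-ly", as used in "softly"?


Suffix: -ly
As in: softly -> soft + -ly
Meaning = in a manner


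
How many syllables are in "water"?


Word: "water"
Syllable breakdown: wa-ter
Counting: 2 parts
= 2 syllables


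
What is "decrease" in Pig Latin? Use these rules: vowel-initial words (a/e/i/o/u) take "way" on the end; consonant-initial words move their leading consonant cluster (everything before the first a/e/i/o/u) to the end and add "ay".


Word: "decrease"
Starts with consonant(s) → move to end, add 'ay'
Consonant cluster: "d"
Pig Latin = "ecreaseday"


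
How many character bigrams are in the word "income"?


Word: "income" (length 6)
Number of 2-grams = length - 2 + 1 = 6 - 2 + 1
= 5


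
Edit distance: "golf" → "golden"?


Word 1: "golf" (length 4)
Word 2: "golden" (length 6)
One optimal edit sequence (insert/delete/substitute each cost 1):
  1. keep 'g'
  2. keep 'o'
  3. keep 'l'
  4. insert 'd'  (+1)
  5. insert 'e'  (+1)
  6. substitute 'f' -> 'n'  (+1)
Total edit operations: 3
Edit distance = 3


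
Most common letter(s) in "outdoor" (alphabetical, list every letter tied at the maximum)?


Word: "outdoor"
Letter counts:
  'd': 1
  'o': 3
  'r': 1
  't': 1
  'u': 1
Maximum count = 3
Most frequent = 'o' (3 times each)


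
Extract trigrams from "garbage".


Word: "garbage" (length 7)
Number of trigrams = 7 - 3 + 1 = 5
  Position 0: "gar"
  Position 1: "arb"
  Position 2: "rba"
  Position 3: "bag"
  Position 4: "age"
Trigrams = "gar", "arb", "rba", "bag", "age"


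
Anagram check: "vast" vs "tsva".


Word 1: "vast" → sorted: astv
Word 2: "tsva" → sorted: astv
Same letters? astv == astv
Anagram = Yes


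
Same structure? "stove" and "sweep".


Pattern of "stove": [0, 1, 2, 3, 4]
Pattern of "sweep": [0, 1, 2, 2, 3]
Patterns do not match
Same pattern = No


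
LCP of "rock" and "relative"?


Word 1: "rock"
Word 2: "relative"
Comparing from start:
  Pos 0: 'r' == 'r'
  Pos 1: 'o' != 'e' (stop)
LCP = "r" (length 1)


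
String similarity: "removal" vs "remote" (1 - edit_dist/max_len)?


Word 1: "removal" (length 7)
Word 2: "remote" (length 6)
One optimal edit sequence:
  1. keep 'r'
  2. keep 'e'
  3. keep 'm'
  4. keep 'o'
  5. delete 'v'  (+1)
  6. substitute 'a' -> 't'  (+1)
  7. substitute 'l' -> 'e'  (+1)
Edit distance = 3
Max length = max(7, 6) = 7
Similarity = 1 - 3/7
= 0.5714


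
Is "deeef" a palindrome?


Word: "deeef"
Reversed: "feeed"
Forward == Backward? deeef != feeed
Palindrome = No


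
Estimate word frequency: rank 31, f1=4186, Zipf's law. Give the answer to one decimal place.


Zipf's law: f(r) = f(1) / r
f(1) = 4186
f(31) = 4186 / 31
= 135.0 occurrences


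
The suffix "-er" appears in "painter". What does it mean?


Suffix: -er
Example: painter = paint + -er
Meaning = one who / more


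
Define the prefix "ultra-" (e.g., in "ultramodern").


Prefix: ultra-
Example: ultramodern (ultra- + modern)
Meaning = beyond


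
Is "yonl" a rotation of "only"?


Word: "only", Candidate: "yonl"
Method: check if candidate is substring of word+word
"onlyonly" contains "yonl"? Yes
Is rotation = Yes


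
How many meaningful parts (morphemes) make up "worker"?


Word: "worker"
Morphemes: work / -er
Each morpheme carries meaning
= 2 morphemes


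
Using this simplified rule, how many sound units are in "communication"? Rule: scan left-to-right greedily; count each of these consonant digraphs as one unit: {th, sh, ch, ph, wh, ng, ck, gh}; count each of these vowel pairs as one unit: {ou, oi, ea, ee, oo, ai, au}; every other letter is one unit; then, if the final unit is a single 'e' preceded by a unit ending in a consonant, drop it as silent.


Word: "communication" (13 letters)
Left-to-right scan:
  [1] 'c' (letter)
  [2] 'o' (letter)
  [3] 'm' (letter)
  [4] 'm' (letter)
  [5] 'u' (letter)
  [6] 'n' (letter)
  [7] 'i' (letter)
  [8] 'c' (letter)
  [9] 'a' (letter)
  [10] 't' (letter)
  [11] 'i' (letter)
  [12] 'o' (letter)
  [13] 'n' (letter)
Units from scan: 13
Sound units = 13 units


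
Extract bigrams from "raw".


Word: "raw" (length 3)
Number of bigrams = 3 - 2 + 1 = 2
  Position 0: "ra"
  Position 1: "aw"
Bigrams = "ra", "aw"


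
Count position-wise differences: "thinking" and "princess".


Comparing character by character (same length = 8):
  Pos 0: 't' vs 'p' !=
  Pos 1: 'h' vs 'r' !=
  Pos 2: 'i' vs 'i' =
  Pos 3: 'n' vs 'n' =
  Pos 4: 'k' vs 'c' !=
  Pos 5: 'i' vs 'e' !=
  Pos 6: 'n' vs 's' !=
  Pos 7: 'g' vs 's' !=
Hamming distance = 6


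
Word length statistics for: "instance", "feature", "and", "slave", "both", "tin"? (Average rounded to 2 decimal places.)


Lengths: "instance"=8, "feature"=7, "and"=3, "slave"=5, "both"=4, "tin"=3
Sum = 30, Count = 6
Average = 30/6 = 5.00
= avg=5.00, min=3, max=8


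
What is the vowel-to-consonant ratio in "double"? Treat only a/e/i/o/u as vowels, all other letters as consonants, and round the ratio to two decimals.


Word: "double"
Vowels (a,e,i,o,u): 3
Consonants: 3
Ratio = 3/3
= 1.00


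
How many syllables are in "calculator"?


Word: "calculator"
Syllable breakdown: cal / cu / la / tor
Counting: 4 parts
= 4 syllables


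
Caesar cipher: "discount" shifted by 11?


Word: "discount"
Shift: 11
Each letter → (letter + shift) mod 26:
  'd' (3) + 11 = 14 → 'o'
  'i' (8) + 11 = 19 → 't'
  's' (18) + 11 = 3 → 'd'
  'c' (2) + 11 = 13 → 'n'
  'o' (14) + 11 = 25 → 'z'
  'u' (20) + 11 = 5 → 'f'
  'n' (13) + 11 = 24 → 'y'
  't' (19) + 11 = 4 → 'e'
Result = "otdnzfye"


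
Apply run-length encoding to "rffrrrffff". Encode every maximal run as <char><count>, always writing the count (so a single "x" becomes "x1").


String: "rffrrrffff"
Scanning for consecutive runs:
  'r' x 1
  'f' x 2
  'r' x 3
  'f' x 4
RLE = "r1f2r3f4"


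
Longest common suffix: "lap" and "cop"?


Word 1: "lap"
Word 2: "cop"
Comparing from end:
  Pos -1: 'p' == 'p'
  Pos -2: 'a' != 'o' (stop)
LCS = "p" (length 1)


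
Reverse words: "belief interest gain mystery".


Original: "belief interest gain mystery"
Words (1..n): belief | interest | gain | mystery
Reversed (n..1): mystery | gain | interest | belief
Result = "mystery gain interest belief"


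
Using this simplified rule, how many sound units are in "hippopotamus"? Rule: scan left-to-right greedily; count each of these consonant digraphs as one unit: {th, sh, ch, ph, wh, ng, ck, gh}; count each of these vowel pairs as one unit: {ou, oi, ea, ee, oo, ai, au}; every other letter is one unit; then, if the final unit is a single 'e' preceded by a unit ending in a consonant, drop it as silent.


Word: "hippopotamus" (12 letters)
Left-to-right scan:
  [1] 'h' (letter)
  [2] 'i' (letter)
  [3] 'p' (letter)
  [4] 'p' (letter)
  [5] 'o' (letter)
  [6] 'p' (letter)
  [7] 'o' (letter)
  [8] 't' (letter)
  [9] 'a' (letter)
  [10] 'm' (letter)
  [11] 'u' (letter)
  [12] 's' (letter)
Units from scan: 12
Sound units = 12 units


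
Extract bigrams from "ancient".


Word: "ancient" (length 7)
Number of bigrams = 7 - 2 + 1 = 6
  Position 0: "an"
  Position 1: "nc"
  Position 2: "ci"
  Position 3: "ie"
  Position 4: "en"
  Position 5: "nt"
Bigrams = "an", "nc", "ci", "ie", "en", "nt"


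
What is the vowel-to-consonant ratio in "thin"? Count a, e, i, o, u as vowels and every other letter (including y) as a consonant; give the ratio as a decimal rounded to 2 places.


Word: "thin"
Vowels (a,e,i,o,u): 1
Consonants: 3
Ratio = 1/3
= 0.33


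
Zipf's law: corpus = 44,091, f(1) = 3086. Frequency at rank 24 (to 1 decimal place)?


Zipf's law: f(r) = f(1) / r
f(1) = 3086
f(24) = 3086 / 24
= 128.6 occurrences


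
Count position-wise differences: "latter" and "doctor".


Comparing character by character (same length = 6):
  Pos 0: 'l' vs 'd' !=
  Pos 1: 'a' vs 'o' !=
  Pos 2: 't' vs 'c' !=
  Pos 3: 't' vs 't' =
  Pos 4: 'e' vs 'o' !=
  Pos 5: 'r' vs 'r' =
Hamming distance = 4


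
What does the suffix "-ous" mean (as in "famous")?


Suffix: -ous
As in: famous -> fame + -ous, with a spelling change
Meaning = having quality of


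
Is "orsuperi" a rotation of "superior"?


Word: "superior", Candidate: "orsuperi"
Method: check if candidate is substring of word+word
"superiorsuperior" contains "orsuperi"? Yes
Is rotation = Yes


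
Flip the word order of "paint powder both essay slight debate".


Original: "paint powder both essay slight debate"
Words (1..n): paint | powder | both | essay | slight | debate
Reversed (n..1): debate | slight | essay | both | powder | paint
Result = "debate slight essay both powder paint"


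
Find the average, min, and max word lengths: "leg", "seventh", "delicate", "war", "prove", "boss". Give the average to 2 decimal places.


Lengths: "leg"=3, "seventh"=7, "delicate"=8, "war"=3, "prove"=5, "boss"=4
Sum = 30, Count = 6
Average = 30/6 = 5.00
= avg=5.00, min=3, max=8


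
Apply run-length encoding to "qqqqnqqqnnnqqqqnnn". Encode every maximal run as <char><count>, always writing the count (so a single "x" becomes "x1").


String: "qqqqnqqqnnnqqqqnnn"
Scanning for consecutive runs:
  'q' x 4
  'n' x 1
  'q' x 3
  'n' x 3
  'q' x 4
  'n' x 3
RLE = "q4n1q3n3q4n3"


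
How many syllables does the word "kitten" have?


Word: "kitten"
Syllable breakdown: kit | ten
Counting: 2 parts
= 2 syllables


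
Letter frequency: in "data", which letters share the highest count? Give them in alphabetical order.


Word: "data"
Letter counts:
  'a': 2
  'd': 1
  't': 1
Maximum count = 2
Most frequent = 'a' (2 times each)


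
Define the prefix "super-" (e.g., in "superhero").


Prefix: super-
As in: superhero -> super- + hero
Meaning = above / beyond


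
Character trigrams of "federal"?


Word: "federal" (length 7)
Number of trigrams = 7 - 3 + 1 = 5
  Position 0: "fed"
  Position 1: "ede"
  Position 2: "der"
  Position 3: "era"
  Position 4: "ral"
Trigrams = "fed", "ede", "der", "era", "ral"


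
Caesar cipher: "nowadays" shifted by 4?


Word: "nowadays"
Shift: 4
Each letter → (letter + shift) mod 26:
  'n' (13) + 4 = 17 → 'r'
  'o' (14) + 4 = 18 → 's'
  'w' (22) + 4 = 0 → 'a'
  'a' (0) + 4 = 4 → 'e'
  'd' (3) + 4 = 7 → 'h'
  'a' (0) + 4 = 4 → 'e'
  'y' (24) + 4 = 2 → 'c'
  's' (18) + 4 = 22 → 'w'
Result = "rsaehecw"


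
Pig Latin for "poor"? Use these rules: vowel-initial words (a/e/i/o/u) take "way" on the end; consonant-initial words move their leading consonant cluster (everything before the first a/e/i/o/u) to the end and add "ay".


Word: "poor"
Starts with consonant(s) → move to end, add 'ay'
Consonant cluster: "p"
Pig Latin = "oorpay"


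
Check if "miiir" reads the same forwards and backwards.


Word: "miiir"
Reversed: "riiim"
Forward == Backward? miiir != riiim
Palindrome = No


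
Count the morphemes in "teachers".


Word: "teachers"
Morphemes: teach | -er | -s
Each morpheme carries meaning
= 3 morphemes


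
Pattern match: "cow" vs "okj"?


Pattern of "cow": [0, 1, 2]
Pattern of "okj": [0, 1, 2]
Patterns match
Same pattern = Yes


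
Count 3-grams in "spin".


Word: "spin" (length 4)
Number of 3-grams = length - 3 + 1 = 4 - 3 + 1
= 2


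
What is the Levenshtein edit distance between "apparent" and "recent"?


Word 1: "apparent" (length 8)
Word 2: "recent" (length 6)
One optimal edit sequence (insert/delete/substitute each cost 1):
  1. delete 'a'  (+1)
  2. delete 'p'  (+1)
  3. substitute 'p' -> 'r'  (+1)
  4. substitute 'a' -> 'e'  (+1)
  5. substitute 'r' -> 'c'  (+1)
  6. keep 'e'
  7. keep 'n'
  8. keep 't'
Total edit operations: 5
Edit distance = 5


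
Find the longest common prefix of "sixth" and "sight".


Word 1: "sixth"
Word 2: "sight"
Comparing from start:
  Pos 0: 's' == 's'
  Pos 1: 'i' == 'i'
  Pos 2: 'x' != 'g' (stop)
LCP = "si" (length 2)


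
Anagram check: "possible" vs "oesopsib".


Word 1: "possible" → sorted: beilopss
Word 2: "oesopsib" → sorted: beioopss
Same letters? beilopss != beioopss
Anagram = No


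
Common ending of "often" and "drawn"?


Word 1: "often"
Word 2: "drawn"
Comparing from end:
  Pos -1: 'n' == 'n'
  Pos -2: 'e' != 'w' (stop)
LCS = "n" (length 1)


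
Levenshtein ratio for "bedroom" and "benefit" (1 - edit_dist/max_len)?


Word 1: "bedroom" (length 7)
Word 2: "benefit" (length 7)
One optimal edit sequence:
  1. keep 'b'
  2. keep 'e'
  3. substitute 'd' -> 'n'  (+1)
  4. substitute 'r' -> 'e'  (+1)
  5. substitute 'o' -> 'f'  (+1)
  6. substitute 'o' -> 'i'  (+1)
  7. substitute 'm' -> 't'  (+1)
Edit distance = 5
Max length = max(7, 7) = 7
Similarity = 1 - 5/7
= 0.2857


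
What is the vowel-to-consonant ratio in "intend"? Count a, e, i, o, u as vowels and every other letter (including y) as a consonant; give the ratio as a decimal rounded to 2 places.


Word: "intend"
Vowels (a,e,i,o,u): 2
Consonants: 4
Ratio = 2/4
= 0.50


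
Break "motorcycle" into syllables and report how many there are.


Word: "motorcycle"
Syllable breakdown: mo | tor | cy | cle
Counting: 4 parts
= 4 syllables


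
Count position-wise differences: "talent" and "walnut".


Comparing character by character (same length = 6):
  Pos 0: 't' vs 'w' !=
  Pos 1: 'a' vs 'a' =
  Pos 2: 'l' vs 'l' =
  Pos 3: 'e' vs 'n' !=
  Pos 4: 'n' vs 'u' !=
  Pos 5: 't' vs 't' =
Hamming distance = 3


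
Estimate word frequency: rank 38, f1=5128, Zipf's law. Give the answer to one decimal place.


Zipf's law: f(r) = f(1) / r
f(1) = 5128
f(38) = 5128 / 38
= 134.9 occurrences


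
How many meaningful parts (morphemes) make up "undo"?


Word: "undo"
Morphemes: un- | do
Each morpheme carries meaning
= 2 morphemes


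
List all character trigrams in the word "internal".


Word: "internal" (length 8)
Number of trigrams = 8 - 3 + 1 = 6
  Position 0: "int"
  Position 1: "nte"
  Position 2: "ter"
  Position 3: "ern"
  Position 4: "rna"
  Position 5: "nal"
Trigrams = "int", "nte", "ter", "ern", "rna", "nal"


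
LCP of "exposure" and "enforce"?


Word 1: "exposure"
Word 2: "enforce"
Comparing from start:
  Pos 0: 'e' == 'e'
  Pos 1: 'x' != 'n' (stop)
LCP = "e" (length 1)


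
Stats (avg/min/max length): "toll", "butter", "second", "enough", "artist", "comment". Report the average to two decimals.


Lengths: "toll"=4, "butter"=6, "second"=6, "enough"=6, "artist"=6, "comment"=7
Sum = 35, Count = 6
Average = 35/6 = 5.83
= avg=5.83, min=4, max=7


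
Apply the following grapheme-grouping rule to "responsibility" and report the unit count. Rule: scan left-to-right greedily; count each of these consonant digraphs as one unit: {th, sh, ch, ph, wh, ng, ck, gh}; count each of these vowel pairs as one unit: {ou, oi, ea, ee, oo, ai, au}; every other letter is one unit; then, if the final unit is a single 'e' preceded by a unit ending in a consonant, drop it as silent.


Word: "responsibility" (14 letters)
Left-to-right scan:
  1. 'r' (letter)
  2. 'e' (letter)
  3. 's' (letter)
  4. 'p' (letter)
  5. 'o' (letter)
  6. 'n' (letter)
  7. 's' (letter)
  8. 'i' (letter)
  9. 'b' (letter)
  10. 'i' (letter)
  11. 'l' (letter)
  12. 'i' (letter)
  13. 't' (letter)
  14. 'y' (letter)
Units from scan: 14
Sound units = 14 units


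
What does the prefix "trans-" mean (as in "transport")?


Prefix: trans-
As in: transport -> trans- + port
Meaning = across


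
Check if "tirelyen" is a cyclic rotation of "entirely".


Word: "entirely", Candidate: "tirelyen"
Method: check if candidate is substring of word+word
"entirelyentirely" contains "tirelyen"? Yes
Is rotation = Yes


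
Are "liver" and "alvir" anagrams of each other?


Word 1: "liver" → sorted: eilrv
Word 2: "alvir" → sorted: ailrv
Same letters? eilrv != ailrv
Anagram = No


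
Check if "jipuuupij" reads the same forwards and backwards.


Word: "jipuuupij"
Reversed: "jipuuupij"
Forward == Backward? jipuuupij == jipuuupij
Palindrome = Yes


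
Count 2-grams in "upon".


Word: "upon" (length 4)
Number of 2-grams = length - 2 + 1 = 4 - 2 + 1
= 3


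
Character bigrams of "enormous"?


Word: "enormous" (length 8)
Number of bigrams = 8 - 2 + 1 = 7
  Position 0: "en"
  Position 1: "no"
  Position 2: "or"
  Position 3: "rm"
  Position 4: "mo"
  Position 5: "ou"
  Position 6: "us"
Bigrams = "en", "no", "or", "rm", "mo", "ou", "us"


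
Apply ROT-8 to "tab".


Word: "tab"
Shift: 8
Each letter → (letter + shift) mod 26:
  't' (19) + 8 = 1 → 'b'
  'a' (0) + 8 = 8 → 'i'
  'b' (1) + 8 = 9 → 'j'
Result = "bij"


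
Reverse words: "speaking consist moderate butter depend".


Original: "speaking consist moderate butter depend"
Words (1..n): speaking | consist | moderate | butter | depend
Reversed (n..1): depend | butter | moderate | consist | speaking
Result = "depend butter moderate consist speaking"


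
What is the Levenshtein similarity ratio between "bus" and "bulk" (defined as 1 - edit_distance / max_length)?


Word 1: "bus" (length 3)
Word 2: "bulk" (length 4)
One optimal edit sequence:
  1. keep 'b'
  2. keep 'u'
  3. insert 'l'  (+1)
  4. substitute 's' -> 'k'  (+1)
Edit distance = 2
Max length = max(3, 4) = 4
Similarity = 1 - 2/4
= 0.5000


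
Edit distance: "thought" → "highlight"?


Word 1: "thought" (length 7)
Word 2: "highlight" (length 9)
One optimal edit sequence (insert/delete/substitute each cost 1):
  1. insert 'h'  (+1)
  2. insert 'i'  (+1)
  3. substitute 't' -> 'g'  (+1)
  4. keep 'h'
  5. substitute 'o' -> 'l'  (+1)
  6. substitute 'u' -> 'i'  (+1)
  7. keep 'g'
  8. keep 'h'
  9. keep 't'
Total edit operations: 5
Edit distance = 5


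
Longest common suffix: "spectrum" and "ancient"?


Word 1: "spectrum"
Word 2: "ancient"
Comparing from end:
  Pos -1: 'm' != 't' (stop)
LCS = "" (length 0)


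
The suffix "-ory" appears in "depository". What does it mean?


Suffix: -ory
Example: depository (deposit + -ory)
Meaning = relating to / place for


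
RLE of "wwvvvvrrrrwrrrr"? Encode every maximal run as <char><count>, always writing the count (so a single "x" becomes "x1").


String: "wwvvvvrrrrwrrrr"
Scanning for consecutive runs:
  'w' x 2
  'v' x 4
  'r' x 4
  'w' x 1
  'r' x 4
RLE = "w2v4r4w1r4"


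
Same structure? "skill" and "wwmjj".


Pattern of "skill": [0, 1, 2, 3, 3]
Pattern of "wwmjj": [0, 0, 1, 2, 2]
Patterns do not match
Same pattern = No


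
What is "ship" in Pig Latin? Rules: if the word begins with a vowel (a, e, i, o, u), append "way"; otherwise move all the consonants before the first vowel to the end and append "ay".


Word: "ship"
Starts with consonant(s) → move to end, add 'ay'
Consonant cluster: "sh"
Pig Latin = "ipshay"


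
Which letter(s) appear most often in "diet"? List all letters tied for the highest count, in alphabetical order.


Word: "diet"
Letter counts:
  'd': 1
  'e': 1
  'i': 1
  't': 1
Maximum count = 1
Most frequent = 'd', 'e', 'i', 't' (1 time each)


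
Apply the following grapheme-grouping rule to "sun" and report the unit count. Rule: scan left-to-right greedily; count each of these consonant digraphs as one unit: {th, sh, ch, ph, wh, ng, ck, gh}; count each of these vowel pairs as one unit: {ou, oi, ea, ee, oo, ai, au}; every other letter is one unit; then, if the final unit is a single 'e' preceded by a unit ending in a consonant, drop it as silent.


Word: "sun" (3 letters)
Left-to-right scan:
  [1] 's' (letter)
  [2] 'u' (letter)
  [3] 'n' (letter)
Units from scan: 3
Sound units = 3 units


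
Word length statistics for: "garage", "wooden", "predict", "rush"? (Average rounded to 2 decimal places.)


Lengths: "garage"=6, "wooden"=6, "predict"=7, "rush"=4
Sum = 23, Count = 4
Average = 23/4 = 5.75
= avg=5.75, min=4, max=7


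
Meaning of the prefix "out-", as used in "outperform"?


Prefix: out-
As in: outperform -> out- + perform
Meaning = surpass
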